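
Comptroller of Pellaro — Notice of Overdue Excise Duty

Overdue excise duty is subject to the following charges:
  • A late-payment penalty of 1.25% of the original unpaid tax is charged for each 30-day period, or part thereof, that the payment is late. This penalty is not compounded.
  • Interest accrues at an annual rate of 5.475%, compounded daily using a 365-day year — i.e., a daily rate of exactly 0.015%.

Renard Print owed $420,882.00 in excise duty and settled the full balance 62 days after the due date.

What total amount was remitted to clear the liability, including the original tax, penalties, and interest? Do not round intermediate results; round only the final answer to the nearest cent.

$440,597.24

Penalty periods: ⌈62/30⌉ = 3; penalty = 3 × 1.25% × $420,882.00 = $15,783.08…
Interest: $420,882.00 × ((1 + 0.00015)^62 − 1) = $420,882.00 × 0.00934268… = $3,932.1639…
Total = $420,882.00 + $15,783.0750 + $3,932.1639… = $440,597.24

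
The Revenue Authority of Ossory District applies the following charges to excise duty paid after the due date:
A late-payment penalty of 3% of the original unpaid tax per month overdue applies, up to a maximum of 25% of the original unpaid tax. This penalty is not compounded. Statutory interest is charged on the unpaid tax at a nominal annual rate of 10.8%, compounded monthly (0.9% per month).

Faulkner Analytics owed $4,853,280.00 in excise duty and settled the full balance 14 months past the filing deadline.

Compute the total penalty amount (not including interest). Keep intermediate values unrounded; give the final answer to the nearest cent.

$1,213,320.00

Penalty (uncapped): 14 × 3% × $4,853,280.00 = $2,038,377.60; cap = 25% × $4,853,280.00 = $1,213,320.00 → penalty = $1,213,320.00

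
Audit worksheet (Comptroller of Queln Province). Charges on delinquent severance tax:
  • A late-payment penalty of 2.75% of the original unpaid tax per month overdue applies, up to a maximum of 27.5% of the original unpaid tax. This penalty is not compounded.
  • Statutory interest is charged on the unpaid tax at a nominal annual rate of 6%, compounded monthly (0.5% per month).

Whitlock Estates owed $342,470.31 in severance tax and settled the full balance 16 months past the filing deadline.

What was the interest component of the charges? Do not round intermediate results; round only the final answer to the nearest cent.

Interest: $342,470.31 × ((1 + 0.005)^16 − 1) = $342,470.31 × 0.0830712… = $28,449.4029…

$28,449.40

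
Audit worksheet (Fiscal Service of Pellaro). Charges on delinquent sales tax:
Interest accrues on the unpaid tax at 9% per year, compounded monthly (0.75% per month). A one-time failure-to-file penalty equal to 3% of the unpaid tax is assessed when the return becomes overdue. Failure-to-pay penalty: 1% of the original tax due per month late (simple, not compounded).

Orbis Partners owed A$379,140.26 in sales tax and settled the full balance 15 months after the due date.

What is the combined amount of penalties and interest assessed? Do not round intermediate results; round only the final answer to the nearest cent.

Failure-to-file penalty: 3% × A$379,140.26 = A$11,374.21…
Failure-to-pay penalty = 1% × A$379,140.26 × 15 mo = A$56,871.04…
Interest: A$379,140.26 × ((1 + 0.0075)^15 − 1) = A$379,140.26 × 0.1186026… = A$44,967.0184…
Penalties + interest = A$68,245.2468 + A$44,967.0184… = A$113,212.27

A$113,212.27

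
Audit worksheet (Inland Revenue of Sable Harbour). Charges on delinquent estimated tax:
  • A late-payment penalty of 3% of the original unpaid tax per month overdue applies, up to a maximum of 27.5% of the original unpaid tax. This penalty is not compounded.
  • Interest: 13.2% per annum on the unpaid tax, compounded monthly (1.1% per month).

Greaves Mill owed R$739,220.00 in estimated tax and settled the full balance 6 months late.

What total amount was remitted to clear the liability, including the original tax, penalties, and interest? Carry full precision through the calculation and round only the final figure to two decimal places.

R$922,429.65

Penalty: 6 × 3% × R$739,220.00 = R$133,059.60 (below the 27.5% cap of R$203,285.50)
Interest: R$739,220.00 × ((1 + 0.011)^6 − 1) = R$739,220.00 × 0.0678418… = R$50,150.0454…
Total = R$739,220.00 + R$133,059.6000 + R$50,150.0454… = R$922,429.65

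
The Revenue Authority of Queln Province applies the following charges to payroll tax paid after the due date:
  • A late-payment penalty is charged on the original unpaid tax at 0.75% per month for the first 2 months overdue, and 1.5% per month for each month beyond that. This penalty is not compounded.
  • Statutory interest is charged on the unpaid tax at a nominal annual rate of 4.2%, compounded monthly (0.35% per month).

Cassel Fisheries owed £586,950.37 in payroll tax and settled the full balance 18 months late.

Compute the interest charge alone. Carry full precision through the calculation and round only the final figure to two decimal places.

Interest: £586,950.37 × ((1 + 0.0035)^18 − 1) = £586,950.37 × 0.0649097… = £38,098.7723…

£38,098.77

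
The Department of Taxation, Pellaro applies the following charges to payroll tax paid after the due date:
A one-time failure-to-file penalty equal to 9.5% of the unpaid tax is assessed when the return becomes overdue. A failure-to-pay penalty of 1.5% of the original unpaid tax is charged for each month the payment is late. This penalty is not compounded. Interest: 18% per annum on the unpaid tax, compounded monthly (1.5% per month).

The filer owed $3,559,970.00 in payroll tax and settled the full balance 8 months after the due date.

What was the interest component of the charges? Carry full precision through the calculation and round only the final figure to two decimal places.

Interest: $3,559,970.00 × ((1 + 0.015)^8 − 1) = $3,559,970.00 × 0.1264926… = $450,309.8135…

$450,309.81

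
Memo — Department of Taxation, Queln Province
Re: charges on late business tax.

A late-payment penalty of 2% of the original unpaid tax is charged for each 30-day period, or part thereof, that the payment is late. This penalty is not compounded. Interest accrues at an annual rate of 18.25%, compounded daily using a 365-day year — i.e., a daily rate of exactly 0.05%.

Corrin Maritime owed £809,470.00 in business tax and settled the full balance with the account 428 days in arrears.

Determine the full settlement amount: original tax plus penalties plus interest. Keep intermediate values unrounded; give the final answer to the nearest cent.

Penalty periods: ⌈428/30⌉ = 15; penalty = 15 × 2% × £809,470.00 = £242,841.00
Interest: £809,470.00 × ((1 + 0.0005)^428 − 1) = £809,470.00 × 0.23855641… = £193,104.2591…
Total = £809,470.00 + £242,841.0000 + £193,104.2591… = £1,245,415.26

£1,245,415.26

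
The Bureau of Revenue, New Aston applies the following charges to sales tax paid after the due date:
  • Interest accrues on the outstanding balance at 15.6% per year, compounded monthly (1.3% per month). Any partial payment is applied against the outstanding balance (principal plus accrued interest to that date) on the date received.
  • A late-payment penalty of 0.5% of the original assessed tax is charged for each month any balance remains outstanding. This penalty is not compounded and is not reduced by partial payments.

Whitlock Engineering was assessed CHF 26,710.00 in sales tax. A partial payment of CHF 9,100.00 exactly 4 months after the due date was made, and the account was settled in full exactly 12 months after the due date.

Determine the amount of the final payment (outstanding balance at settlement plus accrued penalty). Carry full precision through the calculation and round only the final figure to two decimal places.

Balance at month 4: CHF 26,710.0000 × (1 + 0.013)^4 = CHF 28,126.2394…
After CHF 9,100.00 payment: CHF 28,126.2394… − CHF 9,100.00 = CHF 19,026.2394…
Balance at month 12: CHF 19,026.2394… × (1 + 0.013)^8 = CHF 21,097.3798…
Penalty: 12 × 0.5% × CHF 26,710.00 = CHF 1,602.60
Final settlement = outstanding balance + penalty = CHF 21,097.3798… + CHF 1,602.60 = CHF 22,699.98

CHF 22,699.98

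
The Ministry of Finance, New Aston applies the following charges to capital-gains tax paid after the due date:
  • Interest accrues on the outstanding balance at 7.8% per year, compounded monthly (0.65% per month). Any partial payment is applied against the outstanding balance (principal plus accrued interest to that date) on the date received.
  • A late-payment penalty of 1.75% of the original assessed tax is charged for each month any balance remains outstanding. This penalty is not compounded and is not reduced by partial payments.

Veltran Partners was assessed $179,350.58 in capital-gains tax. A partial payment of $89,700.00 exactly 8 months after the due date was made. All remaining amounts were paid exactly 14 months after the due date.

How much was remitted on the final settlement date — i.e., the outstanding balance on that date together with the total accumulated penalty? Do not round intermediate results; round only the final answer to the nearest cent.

Balance at month 8: $179,350.5800 × (1 + 0.0065)^8 = $188,891.7627…
After $89,700.00 payment: $188,891.7627… − $89,700.00 = $99,191.7627…
Balance at month 14: $99,191.7627… × (1 + 0.0065)^6 = $103,123.6517…
Penalty: 14 × 1.75% × $179,350.58 = $43,940.89…
Final settlement = outstanding balance + penalty = $103,123.6517… + $43,940.89… = $147,064.54

$147,064.54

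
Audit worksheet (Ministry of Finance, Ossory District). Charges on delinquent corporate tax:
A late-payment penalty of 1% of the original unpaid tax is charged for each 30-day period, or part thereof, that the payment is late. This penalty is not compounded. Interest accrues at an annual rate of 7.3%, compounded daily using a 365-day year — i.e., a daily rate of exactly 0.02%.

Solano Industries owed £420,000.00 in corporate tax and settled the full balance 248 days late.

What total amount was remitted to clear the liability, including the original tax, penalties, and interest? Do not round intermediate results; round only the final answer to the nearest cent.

Penalty periods: ⌈248/30⌉ = 9; penalty = 9 × 1% × £420,000.00 = £37,800.00
Interest: £420,000.00 × ((1 + 0.0002)^248 − 1) = £420,000.00 × 0.05084546… = £21,355.0934…
Total = £420,000.00 + £37,800.0000 + £21,355.0934… = £479,155.09

£479,155.09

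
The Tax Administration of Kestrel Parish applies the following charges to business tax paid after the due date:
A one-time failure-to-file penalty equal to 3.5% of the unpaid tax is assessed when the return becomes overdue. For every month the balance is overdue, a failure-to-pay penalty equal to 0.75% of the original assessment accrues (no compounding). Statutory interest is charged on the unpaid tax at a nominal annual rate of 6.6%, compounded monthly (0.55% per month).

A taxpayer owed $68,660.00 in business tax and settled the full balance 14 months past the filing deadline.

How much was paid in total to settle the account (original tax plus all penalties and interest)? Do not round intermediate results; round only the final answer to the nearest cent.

$83,752.45

Failure-to-file penalty: 3.5% × $68,660.00 = $2,403.10
Failure-to-pay penalty: 14 × 0.75% × $68,660.00 = $7,209.30
Interest: $68,660.00 × ((1 + 0.0055)^14 − 1) = $68,660.00 × 0.0798142… = $5,480.0455…
Total = $68,660.00 + $9,612.4000 + $5,480.0455… = $83,752.45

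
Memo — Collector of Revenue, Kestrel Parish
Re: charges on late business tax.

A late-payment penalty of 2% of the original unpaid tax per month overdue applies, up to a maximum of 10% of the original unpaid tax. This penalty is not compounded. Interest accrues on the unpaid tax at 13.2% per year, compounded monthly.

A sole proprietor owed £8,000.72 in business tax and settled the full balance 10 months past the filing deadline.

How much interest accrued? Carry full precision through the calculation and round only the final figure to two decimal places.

£924.95

Interest (13.2%/yr ÷ 12 = 1.1%/month): £8,000.72 × ((1 + 0.011)^10 − 1) = £924.9459…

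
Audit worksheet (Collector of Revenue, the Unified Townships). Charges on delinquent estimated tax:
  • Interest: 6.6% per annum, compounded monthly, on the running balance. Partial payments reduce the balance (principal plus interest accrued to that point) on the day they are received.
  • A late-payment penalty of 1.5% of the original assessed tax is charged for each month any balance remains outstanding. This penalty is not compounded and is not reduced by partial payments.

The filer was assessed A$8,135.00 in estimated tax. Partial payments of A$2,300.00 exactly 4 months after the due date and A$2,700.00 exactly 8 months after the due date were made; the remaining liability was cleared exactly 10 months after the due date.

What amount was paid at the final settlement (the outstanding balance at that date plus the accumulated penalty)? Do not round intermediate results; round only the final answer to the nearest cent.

A$4,707.18

Monthly rate = 6.6% ÷ 12 = 0.55%
Balance at month 4: A$8,135.0000 × (1 + 0.0055)^4 = A$8,315.4519…
After A$2,300.00 payment: A$8,315.4519… − A$2,300.00 = A$6,015.4519…
Balance at month 8: A$6,015.4519… × (1 + 0.0055)^4 = A$6,148.8877…
After A$2,700.00 payment: A$6,148.8877… − A$2,700.00 = A$3,448.8877…
Balance at month 10: A$3,448.8877… × (1 + 0.0055)^2 = A$3,486.9298…
Penalty: 10 × 1.5% × A$8,135.00 = A$1,220.25
Final settlement = outstanding balance + penalty = A$3,486.9298… + A$1,220.25 = A$4,707.18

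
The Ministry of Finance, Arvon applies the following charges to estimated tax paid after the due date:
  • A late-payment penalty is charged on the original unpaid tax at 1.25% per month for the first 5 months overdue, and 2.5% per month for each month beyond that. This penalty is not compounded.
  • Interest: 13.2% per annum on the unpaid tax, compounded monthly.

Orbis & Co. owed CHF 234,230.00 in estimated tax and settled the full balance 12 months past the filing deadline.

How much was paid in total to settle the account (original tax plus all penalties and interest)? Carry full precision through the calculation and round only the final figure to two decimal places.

Penalty, months 1–5: 5 × 1.25% × CHF 234,230.00 = CHF 14,639.38…
Penalty, months 6–12: 7 × 2.5% × CHF 234,230.00 = CHF 40,990.25
Interest (13.2%/yr ÷ 12 = 1.1%/month): CHF 234,230.00 × ((1 + 0.011)^12 − 1) = CHF 32,859.2358…
Total = CHF 234,230.00 + CHF 55,629.6250 + CHF 32,859.2358… = CHF 322,718.86

CHF 322,718.86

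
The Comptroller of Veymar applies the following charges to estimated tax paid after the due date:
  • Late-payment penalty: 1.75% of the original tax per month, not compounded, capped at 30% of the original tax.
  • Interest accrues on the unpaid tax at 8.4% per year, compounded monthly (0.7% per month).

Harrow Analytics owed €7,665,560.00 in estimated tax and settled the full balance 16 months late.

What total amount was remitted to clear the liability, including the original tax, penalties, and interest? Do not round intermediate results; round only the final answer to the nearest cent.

€10,717,039.48

Penalty: 16 × 1.75% × €7,665,560.00 = €2,146,356.80 (below the 30% cap of €2,299,668.00)
Interest: €7,665,560.00 × ((1 + 0.007)^16 − 1) = €7,665,560.00 × 0.1180765… = €905,122.6807…
Total = €7,665,560.00 + €2,146,356.8000 + €905,122.6807… = €10,717,039.48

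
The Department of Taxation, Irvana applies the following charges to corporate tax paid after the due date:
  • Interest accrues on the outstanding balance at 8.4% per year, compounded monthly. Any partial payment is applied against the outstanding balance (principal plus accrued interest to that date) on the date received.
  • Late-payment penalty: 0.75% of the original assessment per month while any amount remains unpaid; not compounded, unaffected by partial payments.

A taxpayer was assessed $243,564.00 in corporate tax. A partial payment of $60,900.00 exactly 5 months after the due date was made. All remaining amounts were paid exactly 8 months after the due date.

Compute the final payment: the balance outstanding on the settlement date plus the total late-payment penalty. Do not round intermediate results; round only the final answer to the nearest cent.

$209,968.44

Monthly rate = 8.4% ÷ 12 = 0.7%
Balance at month 5: $243,564.0000 × (1 + 0.007)^5 = $252,208.9247…
After $60,900.00 payment: $252,208.9247… − $60,900.00 = $191,308.9247…
Balance at month 8: $191,308.9247… × (1 + 0.007)^3 = $195,354.6002…
Penalty: 8 × 0.75% × $243,564.00 = $14,613.84
Final settlement = outstanding balance + penalty = $195,354.6002… + $14,613.84 = $209,968.44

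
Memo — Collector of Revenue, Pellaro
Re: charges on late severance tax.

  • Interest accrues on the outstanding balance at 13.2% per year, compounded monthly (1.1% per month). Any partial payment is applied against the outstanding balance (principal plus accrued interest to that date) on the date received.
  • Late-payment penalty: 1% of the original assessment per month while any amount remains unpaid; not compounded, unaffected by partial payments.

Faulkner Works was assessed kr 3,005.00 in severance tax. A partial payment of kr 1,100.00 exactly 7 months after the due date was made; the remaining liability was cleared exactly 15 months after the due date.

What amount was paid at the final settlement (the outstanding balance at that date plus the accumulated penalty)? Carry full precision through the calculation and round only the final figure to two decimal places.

Balance at month 7: kr 3,005.0000 × (1 + 0.011)^7 = kr 3,244.1622…
After kr 1,100.00 payment: kr 3,244.1622… − kr 1,100.00 = kr 2,144.1622…
Balance at month 15: kr 2,144.1622… × (1 + 0.011)^8 = kr 2,340.2750…
Penalty: 15 × 1% × kr 3,005.00 = kr 450.75
Final settlement = outstanding balance + penalty = kr 2,340.2750… + kr 450.75 = kr 2,791.02

kr 2,791.02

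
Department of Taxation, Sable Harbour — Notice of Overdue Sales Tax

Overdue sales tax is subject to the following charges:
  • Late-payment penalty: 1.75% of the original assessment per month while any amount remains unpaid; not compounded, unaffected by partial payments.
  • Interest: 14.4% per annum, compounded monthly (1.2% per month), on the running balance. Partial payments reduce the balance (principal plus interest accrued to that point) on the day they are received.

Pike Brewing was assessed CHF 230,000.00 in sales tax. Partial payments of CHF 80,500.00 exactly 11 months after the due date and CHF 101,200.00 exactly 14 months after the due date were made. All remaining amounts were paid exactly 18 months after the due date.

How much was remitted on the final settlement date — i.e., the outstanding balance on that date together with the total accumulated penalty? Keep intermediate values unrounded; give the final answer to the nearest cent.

Balance at month 11: CHF 230,000.0000 × (1 + 0.012)^11 = CHF 262,248.7782…
After CHF 80,500.00 payment: CHF 262,248.7782… − CHF 80,500.00 = CHF 181,748.7782…
Balance at month 14: CHF 181,748.7782… × (1 + 0.012)^3 = CHF 188,370.5638…
After CHF 101,200.00 payment: CHF 188,370.5638… − CHF 101,200.00 = CHF 87,170.5638…
Balance at month 18: CHF 87,170.5638… × (1 + 0.012)^4 = CHF 91,430.6705…
Penalty: 18 × 1.75% × CHF 230,000.00 = CHF 72,450.00
Final settlement = outstanding balance + penalty = CHF 91,430.6705… + CHF 72,450.00 = CHF 163,880.67

CHF 163,880.67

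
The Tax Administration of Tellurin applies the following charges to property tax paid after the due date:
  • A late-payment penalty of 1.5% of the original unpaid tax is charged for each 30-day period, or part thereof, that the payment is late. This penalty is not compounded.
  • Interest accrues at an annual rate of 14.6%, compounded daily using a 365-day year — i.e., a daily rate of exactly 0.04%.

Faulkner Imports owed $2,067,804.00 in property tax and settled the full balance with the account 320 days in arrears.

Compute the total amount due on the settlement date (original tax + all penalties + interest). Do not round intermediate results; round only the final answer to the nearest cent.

$2,691,296.36

Penalty periods: ⌈320/30⌉ = 11; penalty = 11 × 1.5% × $2,067,804.00 = $341,187.66
Interest: $2,067,804.00 × ((1 + 0.0004)^320 − 1) = $2,067,804.00 × 0.13652392… = $282,304.6977…
Total = $2,067,804.00 + $341,187.6600 + $282,304.6977… = $2,691,296.36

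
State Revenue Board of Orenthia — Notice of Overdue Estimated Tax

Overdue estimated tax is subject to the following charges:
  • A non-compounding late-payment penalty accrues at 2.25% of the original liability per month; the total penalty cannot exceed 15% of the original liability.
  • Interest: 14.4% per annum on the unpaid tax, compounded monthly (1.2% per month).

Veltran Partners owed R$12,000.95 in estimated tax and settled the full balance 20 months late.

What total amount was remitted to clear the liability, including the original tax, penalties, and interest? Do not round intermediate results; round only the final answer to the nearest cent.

Penalty (uncapped): 20 × 2.25% × R$12,000.95 = R$5,400.43…; cap = 15% × R$12,000.95 = R$1,800.14… → penalty = R$1,800.14…
Interest: R$12,000.95 × ((1 + 0.012)^20 − 1) = R$12,000.95 × 0.2694344… = R$3,233.4683…
Total = R$12,000.95 + R$1,800.1425 + R$3,233.4683… = R$17,034.56

R$17,034.56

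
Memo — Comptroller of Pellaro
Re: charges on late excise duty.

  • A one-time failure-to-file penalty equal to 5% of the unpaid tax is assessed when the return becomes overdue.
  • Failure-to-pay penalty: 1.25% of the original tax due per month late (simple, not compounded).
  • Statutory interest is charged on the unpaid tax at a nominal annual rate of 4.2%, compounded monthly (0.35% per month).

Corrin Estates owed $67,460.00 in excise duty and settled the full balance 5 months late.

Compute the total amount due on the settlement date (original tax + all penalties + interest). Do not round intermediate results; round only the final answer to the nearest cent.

$76,238.09

Failure-to-file penalty: 5% × $67,460.00 = $3,373.00
Failure-to-pay penalty = 1.25% × $67,460.00 × 5 mo = $4,216.25
Interest: $67,460.00 × ((1 + 0.0035)^5 − 1) = $67,460.00 × 0.0176229… = $1,188.8428…
Total = $67,460.00 + $7,589.2500 + $1,188.8428… = $76,238.09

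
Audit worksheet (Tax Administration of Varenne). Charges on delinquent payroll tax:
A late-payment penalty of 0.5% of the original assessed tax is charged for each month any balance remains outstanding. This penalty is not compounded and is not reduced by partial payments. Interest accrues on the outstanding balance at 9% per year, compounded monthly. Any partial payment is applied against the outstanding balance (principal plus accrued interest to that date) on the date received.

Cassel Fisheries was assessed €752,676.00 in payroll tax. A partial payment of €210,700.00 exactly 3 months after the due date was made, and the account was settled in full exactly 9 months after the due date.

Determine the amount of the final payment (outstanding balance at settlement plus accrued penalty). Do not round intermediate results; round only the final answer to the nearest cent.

Monthly rate = 9% ÷ 12 = 0.75%
Balance at month 3: €752,676.0000 × (1 + 0.0075)^3 = €769,738.5416…
After €210,700.00 payment: €769,738.5416… − €210,700.00 = €559,038.5416…
Balance at month 9: €559,038.5416… × (1 + 0.0075)^6 = €584,671.7083…
Penalty: 9 × 0.5% × €752,676.00 = €33,870.42
Final settlement = outstanding balance + penalty = €584,671.7083… + €33,870.42 = €618,542.13

€618,542.13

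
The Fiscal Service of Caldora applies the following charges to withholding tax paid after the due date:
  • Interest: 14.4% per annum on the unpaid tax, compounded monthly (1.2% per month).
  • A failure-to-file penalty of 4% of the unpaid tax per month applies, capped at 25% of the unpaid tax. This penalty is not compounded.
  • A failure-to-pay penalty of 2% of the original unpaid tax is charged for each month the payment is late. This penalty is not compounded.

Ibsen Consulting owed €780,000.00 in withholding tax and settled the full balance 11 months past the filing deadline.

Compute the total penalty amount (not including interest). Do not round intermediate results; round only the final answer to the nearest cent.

Failure-to-file: 11 × 4% × €780,000.00 = €343,200.00, capped at 25% × €780,000.00 = €195,000.00
Failure-to-pay penalty = 2% × €780,000.00 × 11 mo = €171,600.00
Total penalty = €195,000.00 + €171,600.00 = €366,600.00

€366,600.00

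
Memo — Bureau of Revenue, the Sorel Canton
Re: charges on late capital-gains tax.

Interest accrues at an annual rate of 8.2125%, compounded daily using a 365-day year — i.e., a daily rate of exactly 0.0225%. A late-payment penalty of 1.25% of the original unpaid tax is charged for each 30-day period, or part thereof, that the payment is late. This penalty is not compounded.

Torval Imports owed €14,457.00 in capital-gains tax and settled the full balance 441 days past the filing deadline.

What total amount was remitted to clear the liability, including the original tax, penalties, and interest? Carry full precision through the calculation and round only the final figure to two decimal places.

Penalty periods: ⌈441/30⌉ = 15; penalty = 15 × 1.25% × €14,457.00 = €2,710.69…
Interest: €14,457.00 × ((1 + 0.000225)^441 − 1) = €14,457.00 × 0.10430242… = €1,507.9000…
Total = €14,457.00 + €2,710.6875 + €1,507.9000… = €18,675.59

€18,675.59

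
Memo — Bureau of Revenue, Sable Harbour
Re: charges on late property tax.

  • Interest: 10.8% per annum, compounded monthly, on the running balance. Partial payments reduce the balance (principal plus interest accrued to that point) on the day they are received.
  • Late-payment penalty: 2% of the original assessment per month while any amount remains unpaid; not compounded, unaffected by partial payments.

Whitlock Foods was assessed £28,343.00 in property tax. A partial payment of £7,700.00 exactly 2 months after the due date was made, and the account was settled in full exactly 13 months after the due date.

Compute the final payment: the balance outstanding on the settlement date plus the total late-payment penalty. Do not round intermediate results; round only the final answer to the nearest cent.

£30,715.88

Monthly rate = 10.8% ÷ 12 = 0.9%
Balance at month 2: £28,343.0000 × (1 + 0.009)^2 = £28,855.4698…
After £7,700.00 payment: £28,855.4698… − £7,700.00 = £21,155.4698…
Balance at month 13: £21,155.4698… × (1 + 0.009)^11 = £23,346.7000…
Penalty: 13 × 2% × £28,343.00 = £7,369.18
Final settlement = outstanding balance + penalty = £23,346.7000… + £7,369.18 = £30,715.88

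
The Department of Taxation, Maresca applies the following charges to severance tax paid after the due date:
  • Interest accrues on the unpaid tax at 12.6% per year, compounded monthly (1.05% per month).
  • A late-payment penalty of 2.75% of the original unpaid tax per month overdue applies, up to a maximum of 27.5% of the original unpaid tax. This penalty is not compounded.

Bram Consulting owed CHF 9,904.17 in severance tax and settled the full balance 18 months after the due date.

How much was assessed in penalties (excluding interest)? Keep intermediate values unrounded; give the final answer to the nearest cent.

CHF 2,723.65

Penalty (uncapped): 18 × 2.75% × CHF 9,904.17 = CHF 4,902.56…; cap = 27.5% × CHF 9,904.17 = CHF 2,723.65… → penalty = CHF 2,723.65…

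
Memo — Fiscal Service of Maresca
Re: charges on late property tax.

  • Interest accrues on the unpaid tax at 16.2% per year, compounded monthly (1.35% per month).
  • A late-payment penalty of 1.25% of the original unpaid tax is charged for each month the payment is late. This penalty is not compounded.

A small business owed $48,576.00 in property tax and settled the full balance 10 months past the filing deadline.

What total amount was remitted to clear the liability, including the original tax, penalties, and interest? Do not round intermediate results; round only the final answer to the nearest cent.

$61,618.83

Late-payment penalty: 10 × 1.25% × $48,576.00 = $6,072.00
Interest: $48,576.00 × ((1 + 0.0135)^10 − 1) = $48,576.00 × 0.1435036… = $6,970.8301…
Total = $48,576.00 + $6,072.0000 + $6,970.8301… = $61,618.83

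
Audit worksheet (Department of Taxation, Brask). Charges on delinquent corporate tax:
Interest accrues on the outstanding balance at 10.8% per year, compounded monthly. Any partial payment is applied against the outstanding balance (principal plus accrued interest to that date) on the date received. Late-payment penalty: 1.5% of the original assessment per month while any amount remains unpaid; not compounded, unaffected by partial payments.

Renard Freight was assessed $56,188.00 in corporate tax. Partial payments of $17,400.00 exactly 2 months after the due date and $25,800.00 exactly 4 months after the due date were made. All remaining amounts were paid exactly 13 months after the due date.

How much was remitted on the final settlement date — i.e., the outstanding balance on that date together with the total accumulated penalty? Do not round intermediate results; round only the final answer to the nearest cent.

$26,916.75

Monthly rate = 10.8% ÷ 12 = 0.9%
Balance at month 2: $56,188.0000 × (1 + 0.009)^2 = $57,203.9352…
After $17,400.00 payment: $57,203.9352… − $17,400.00 = $39,803.9352…
Balance at month 4: $39,803.9352… × (1 + 0.009)^2 = $40,523.6302…
After $25,800.00 payment: $40,523.6302… − $25,800.00 = $14,723.6302…
Balance at month 13: $14,723.6302… × (1 + 0.009)^9 = $15,960.0922…
Penalty: 13 × 1.5% × $56,188.00 = $10,956.66
Final settlement = outstanding balance + penalty = $15,960.0922… + $10,956.66 = $26,916.75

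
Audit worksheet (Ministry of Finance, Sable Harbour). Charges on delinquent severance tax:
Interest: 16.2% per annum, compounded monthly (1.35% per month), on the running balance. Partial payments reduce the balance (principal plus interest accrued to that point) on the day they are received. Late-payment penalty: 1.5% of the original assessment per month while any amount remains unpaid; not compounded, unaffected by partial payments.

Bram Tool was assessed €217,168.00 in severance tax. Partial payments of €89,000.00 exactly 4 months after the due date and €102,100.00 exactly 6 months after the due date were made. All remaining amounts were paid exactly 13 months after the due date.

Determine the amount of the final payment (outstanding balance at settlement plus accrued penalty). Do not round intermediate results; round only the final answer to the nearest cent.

Balance at month 4: €217,168.0000 × (1 + 0.0135)^4 = €229,134.6897…
After €89,000.00 payment: €229,134.6897… − €89,000.00 = €140,134.6897…
Balance at month 6: €140,134.6897… × (1 + 0.0135)^2 = €143,943.8658…
After €102,100.00 payment: €143,943.8658… − €102,100.00 = €41,843.8658…
Balance at month 13: €41,843.8658… × (1 + 0.0135)^7 = €45,961.9105…
Penalty: 13 × 1.5% × €217,168.00 = €42,347.76
Final settlement = outstanding balance + penalty = €45,961.9105… + €42,347.76 = €88,309.67

€88,309.67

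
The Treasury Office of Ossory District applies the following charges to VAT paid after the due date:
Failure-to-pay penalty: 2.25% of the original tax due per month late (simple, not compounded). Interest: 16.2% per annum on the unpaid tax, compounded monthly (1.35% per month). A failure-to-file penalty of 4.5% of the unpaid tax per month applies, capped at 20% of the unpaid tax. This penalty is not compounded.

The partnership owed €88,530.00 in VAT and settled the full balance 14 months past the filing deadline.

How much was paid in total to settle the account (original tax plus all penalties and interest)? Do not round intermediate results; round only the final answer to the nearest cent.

€152,405.68

Failure-to-file: 14 × 4.5% × €88,530.00 = €55,773.90, capped at 20% × €88,530.00 = €17,706.00
Failure-to-pay penalty: 14 × 2.25% × €88,530.00 = €27,886.95
Interest: €88,530.00 × ((1 + 0.0135)^14 − 1) = €88,530.00 × 0.2065145… = €18,282.7279…
Total = €88,530.00 + €45,592.9500 + €18,282.7279… = €152,405.68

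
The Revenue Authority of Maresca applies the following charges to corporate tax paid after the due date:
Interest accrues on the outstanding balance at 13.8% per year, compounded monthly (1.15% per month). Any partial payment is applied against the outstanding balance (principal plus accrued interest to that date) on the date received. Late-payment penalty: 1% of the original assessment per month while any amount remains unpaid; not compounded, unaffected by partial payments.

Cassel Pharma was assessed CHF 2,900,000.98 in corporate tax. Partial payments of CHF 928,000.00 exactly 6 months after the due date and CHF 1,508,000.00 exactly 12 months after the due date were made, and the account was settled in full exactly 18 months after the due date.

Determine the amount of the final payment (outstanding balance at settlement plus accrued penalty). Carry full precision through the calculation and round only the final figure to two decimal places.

CHF 1,405,167.54

Balance at month 6: CHF 2,900,000.9800 × (1 + 0.0115)^6 = CHF 3,105,942.8997…
After CHF 928,000.00 payment: CHF 3,105,942.8997… − CHF 928,000.00 = CHF 2,177,942.8997…
Balance at month 12: CHF 2,177,942.8997… × (1 + 0.0115)^6 = CHF 2,332,608.2756…
After CHF 1,508,000.00 payment: CHF 2,332,608.2756… − CHF 1,508,000.00 = CHF 824,608.2756…
Balance at month 18: CHF 824,608.2756… × (1 + 0.0115)^6 = CHF 883,167.3631…
Penalty: 18 × 1% × CHF 2,900,000.98 = CHF 522,000.18…
Final settlement = outstanding balance + penalty = CHF 883,167.3631… + CHF 522,000.18… = CHF 1,405,167.54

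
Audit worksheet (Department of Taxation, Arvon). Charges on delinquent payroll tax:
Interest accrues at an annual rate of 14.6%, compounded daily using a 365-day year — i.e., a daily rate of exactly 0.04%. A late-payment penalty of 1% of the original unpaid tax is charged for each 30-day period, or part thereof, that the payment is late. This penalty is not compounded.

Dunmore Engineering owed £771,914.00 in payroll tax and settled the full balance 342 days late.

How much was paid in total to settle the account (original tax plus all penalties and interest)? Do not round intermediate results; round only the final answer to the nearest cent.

£977,681.14

Penalty periods: ⌈342/30⌉ = 12; penalty = 12 × 1% × £771,914.00 = £92,629.68
Interest: £771,914.00 × ((1 + 0.0004)^342 − 1) = £771,914.00 × 0.14656744… = £113,137.4617…
Total = £771,914.00 + £92,629.6800 + £113,137.4617… = £977,681.14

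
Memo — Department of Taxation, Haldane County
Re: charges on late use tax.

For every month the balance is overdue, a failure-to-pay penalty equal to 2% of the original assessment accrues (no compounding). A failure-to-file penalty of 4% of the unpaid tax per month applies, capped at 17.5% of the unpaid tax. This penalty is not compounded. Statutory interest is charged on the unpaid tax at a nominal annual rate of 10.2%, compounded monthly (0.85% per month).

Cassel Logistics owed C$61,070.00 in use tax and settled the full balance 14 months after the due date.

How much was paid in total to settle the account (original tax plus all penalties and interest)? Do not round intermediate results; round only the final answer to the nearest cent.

Failure-to-file: 14 × 4% × C$61,070.00 = C$34,199.20, capped at 17.5% × C$61,070.00 = C$10,687.25
Failure-to-pay penalty = 2% × C$61,070.00 × 14 mo = C$17,099.60
Interest: C$61,070.00 × ((1 + 0.0085)^14 − 1) = C$61,070.00 × 0.1258036… = C$7,682.8263…
Total = C$61,070.00 + C$27,786.8500 + C$7,682.8263… = C$96,539.68

C$96,539.68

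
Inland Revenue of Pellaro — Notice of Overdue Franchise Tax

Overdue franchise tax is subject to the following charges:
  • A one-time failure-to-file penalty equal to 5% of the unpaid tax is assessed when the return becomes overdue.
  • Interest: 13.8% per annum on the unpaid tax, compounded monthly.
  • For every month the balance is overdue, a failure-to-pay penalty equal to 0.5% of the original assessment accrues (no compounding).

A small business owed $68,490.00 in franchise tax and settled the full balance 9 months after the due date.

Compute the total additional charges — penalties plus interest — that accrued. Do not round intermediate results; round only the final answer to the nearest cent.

$13,930.25

Failure-to-file penalty: 5% × $68,490.00 = $3,424.50
Failure-to-pay penalty = 0.5% × $68,490.00 × 9 mo = $3,082.05
Interest (13.8%/yr ÷ 12 = 1.15%/month): $68,490.00 × ((1 + 0.0115)^9 − 1) = $7,423.6984…
Penalties + interest = $6,506.5500 + $7,423.6984… = $13,930.25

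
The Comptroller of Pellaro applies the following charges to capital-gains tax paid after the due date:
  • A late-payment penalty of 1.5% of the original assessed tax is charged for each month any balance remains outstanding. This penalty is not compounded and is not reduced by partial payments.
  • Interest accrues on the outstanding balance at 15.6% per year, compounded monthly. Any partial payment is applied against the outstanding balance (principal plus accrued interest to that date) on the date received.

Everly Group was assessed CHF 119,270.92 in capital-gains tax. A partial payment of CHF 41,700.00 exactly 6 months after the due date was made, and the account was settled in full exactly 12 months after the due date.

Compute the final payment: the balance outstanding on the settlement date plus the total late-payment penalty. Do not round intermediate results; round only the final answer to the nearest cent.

CHF 115,675.51

Monthly rate = 15.6% ÷ 12 = 1.3%
Balance at month 6: CHF 119,270.9200 × (1 + 0.013)^6 = CHF 128,881.6957…
After CHF 41,700.00 payment: CHF 128,881.6957… − CHF 41,700.00 = CHF 87,181.6957…
Balance at month 12: CHF 87,181.6957… × (1 + 0.013)^6 = CHF 94,206.7418…
Penalty: 12 × 1.5% × CHF 119,270.92 = CHF 21,468.77…
Final settlement = outstanding balance + penalty = CHF 94,206.7418… + CHF 21,468.77… = CHF 115,675.51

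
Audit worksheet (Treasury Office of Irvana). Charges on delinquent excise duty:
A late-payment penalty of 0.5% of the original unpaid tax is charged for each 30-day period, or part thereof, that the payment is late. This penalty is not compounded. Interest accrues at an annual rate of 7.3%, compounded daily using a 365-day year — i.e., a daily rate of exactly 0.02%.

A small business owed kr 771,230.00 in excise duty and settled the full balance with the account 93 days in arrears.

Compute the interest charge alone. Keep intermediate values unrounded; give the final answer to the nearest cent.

kr 14,477.66

Interest: kr 771,230.00 × ((1 + 0.0002)^93 − 1) = kr 771,230.00 × 0.01877216… = kr 14,477.6551…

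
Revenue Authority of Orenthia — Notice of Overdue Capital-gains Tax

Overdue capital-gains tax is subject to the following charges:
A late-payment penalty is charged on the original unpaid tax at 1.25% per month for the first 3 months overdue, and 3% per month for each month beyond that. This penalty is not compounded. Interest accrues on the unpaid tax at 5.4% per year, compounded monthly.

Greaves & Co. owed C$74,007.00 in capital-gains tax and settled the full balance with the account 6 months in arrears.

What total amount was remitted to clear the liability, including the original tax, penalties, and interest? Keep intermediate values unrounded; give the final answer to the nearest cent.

C$85,463.70

Penalty, months 1–3: 3 × 1.25% × C$74,007.00 = C$2,775.26…
Penalty, months 4–6: 3 × 3% × C$74,007.00 = C$6,660.63
Interest (5.4%/yr ÷ 12 = 0.45%/month): C$74,007.00 × ((1 + 0.0045)^6 − 1) = C$2,020.8040…
Total = C$74,007.00 + C$9,435.8925 + C$2,020.8040… = C$85,463.70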